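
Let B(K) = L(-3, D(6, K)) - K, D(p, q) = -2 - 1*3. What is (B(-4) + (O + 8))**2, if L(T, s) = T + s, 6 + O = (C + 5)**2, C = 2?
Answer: 2209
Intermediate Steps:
D(p, q) = -5 (D(p, q) = -2 - 3 = -5)
O = 43 (O = -6 + (2 + 5)**2 = -6 + 7**2 = -6 + 49 = 43)
B(K) = -8 - K (B(K) = (-3 - 5) - K = -8 - K)
(B(-4) + (O + 8))**2 = ((-8 - 1*(-4)) + (43 + 8))**2 = ((-8 + 4) + 51)**2 = (-4 + 51)**2 = 47**2 = 2209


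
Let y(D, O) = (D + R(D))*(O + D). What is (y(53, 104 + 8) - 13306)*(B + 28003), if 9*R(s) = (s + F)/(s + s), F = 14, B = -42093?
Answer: 10192093085/159 ≈ 6.4101e+7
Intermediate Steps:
R(s) = (14 + s)/(18*s) (R(s) = ((s + 14)/(s + s))/9 = ((14 + s)/((2*s)))/9 = ((14 + s)*(1/(2*s)))/9 = ((14 + s)/(2*s))/9 = (14 + s)/(18*s))
y(D, O) = (D + O)*(D + (14 + D)/(18*D)) (y(D, O) = (D + (14 + D)/(18*D))*(O + D) = (D + (14 + D)/(18*D))*(D + O) = (D + O)*(D + (14 + D)/(18*D)))
(y(53, 104 + 8) - 13306)*(B + 28003) = ((1/18)*(53*(14 + 53 + 18*53² + 18*53*(104 + 8)) + (104 + 8)*(14 + 53))/53 - 13306)*(-42093 + 28003) = ((1/18)*(1/53)*(53*(14 + 53 + 18*2809 + 18*53*112) + 112*67) - 13306)*(-14090) = ((1/18)*(1/53)*(53*(14 + 53 + 50562 + 106848) + 7504) - 13306)*(-14090) = ((1/18)*(1/53)*(53*157477 + 7504) - 13306)*(-14090) = ((1/18)*(1/53)*(8346281 + 7504) - 13306)*(-14090) = ((1/18)*(1/53)*8353785 - 13306)*(-14090) = (2784595/318 - 13306)*(-14090) = -1446713/318*(-14090) = 10192093085/159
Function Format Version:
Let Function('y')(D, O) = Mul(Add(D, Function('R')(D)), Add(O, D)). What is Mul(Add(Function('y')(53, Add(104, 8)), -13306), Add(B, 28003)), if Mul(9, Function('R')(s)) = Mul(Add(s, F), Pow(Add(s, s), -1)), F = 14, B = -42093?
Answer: Rational(10192093085, 159) ≈ 6.4101e+7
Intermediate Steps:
Function('R')(s) = Mul(Rational(1, 18), Pow(s, -1), Add(14, s)) (Function('R')(s) = Mul(Rational(1, 9), Mul(Add(s, 14), Pow(Add(s, s), -1))) = Mul(Rational(1, 9), Mul(Add(14, s), Pow(Mul(2, s), -1))) = Mul(Rational(1, 9), Mul(Add(14, s), Mul(Rational(1, 2), Pow(s, -1)))) = Mul(Rational(1, 9), Mul(Rational(1, 2), Pow(s, -1), Add(14, s))) = Mul(Rational(1, 18), Pow(s, -1), Add(14, s)))
Function('y')(D, O) = Mul(Add(D, O), Add(D, Mul(Rational(1, 18), Pow(D, -1), Add(14, D)))) (Function('y')(D, O) = Mul(Add(D, Mul(Rational(1, 18), Pow(D, -1), Add(14, D))), Add(O, D)) = Mul(Add(D, Mul(Rational(1, 18), Pow(D, -1), Add(14, D))), Add(D, O)) = Mul(Add(D, O), Add(D, Mul(Rational(1, 18), Pow(D, -1), Add(14, D)))))
Mul(Add(Function('y')(53, Add(104, 8)), -13306), Add(B, 28003)) = Mul(Add(Mul(Rational(1, 18), Pow(53, -1), Add(Mul(53, Add(14, 53, Mul(18, Pow(53, 2)), Mul(18, 53, Add(104, 8)))), Mul(Add(104, 8), Add(14, 53)))), -13306), Add(-42093, 28003)) = Mul(Add(Mul(Rational(1, 18), Rational(1, 53), Add(Mul(53, Add(14, 53, Mul(18, 2809), Mul(18, 53, 112))), Mul(112, 67))), -13306), -14090) = Mul(Add(Mul(Rational(1, 18), Rational(1, 53), Add(Mul(53, Add(14, 53, 50562, 106848)), 7504)), -13306), -14090) = Mul(Add(Mul(Rational(1, 18), Rational(1, 53), Add(Mul(53, 157477), 7504)), -13306), -14090) = Mul(Add(Mul(Rational(1, 18), Rational(1, 53), Add(8346281, 7504)), -13306), -14090) = Mul(Add(Mul(Rational(1, 18), Rational(1, 53), 8353785), -13306), -14090) = Mul(Add(Rational(2784595, 318), -13306), -14090) = Mul(Rational(-1446713, 318), -14090) = Rational(10192093085, 159)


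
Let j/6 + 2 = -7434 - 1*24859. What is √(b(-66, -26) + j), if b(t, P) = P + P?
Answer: I*√193822 ≈ 440.25*I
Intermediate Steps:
b(t, P) = 2*P
j = -193770 (j = -12 + 6*(-7434 - 1*24859) = -12 + 6*(-7434 - 24859) = -12 + 6*(-32293) = -12 - 193758 = -193770)
√(b(-66, -26) + j) = √(2*(-26) - 193770) = √(-52 - 193770) = √(-193822) = I*√193822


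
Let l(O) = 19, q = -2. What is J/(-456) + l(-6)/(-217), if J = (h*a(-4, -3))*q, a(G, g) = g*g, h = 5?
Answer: 1811/16492 ≈ 0.10981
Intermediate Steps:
a(G, g) = g²
J = -90 (J = (5*(-3)²)*(-2) = (5*9)*(-2) = 45*(-2) = -90)
J/(-456) + l(-6)/(-217) = -90/(-456) + 19/(-217) = -90*(-1/456) + 19*(-1/217) = 15/76 - 19/217 = 1811/16492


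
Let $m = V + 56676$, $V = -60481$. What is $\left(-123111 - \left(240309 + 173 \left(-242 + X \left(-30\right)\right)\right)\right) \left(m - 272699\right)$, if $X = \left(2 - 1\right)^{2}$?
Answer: $87475911456$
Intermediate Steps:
$X = 1$ ($X = 1^{2} = 1$)
$m = -3805$ ($m = -60481 + 56676 = -3805$)
$\left(-123111 - \left(240309 + 173 \left(-242 + X \left(-30\right)\right)\right)\right) \left(m - 272699\right) = \left(-123111 - \left(240309 + 173 \left(-242 + 1 \left(-30\right)\right)\right)\right) \left(-3805 - 272699\right) = \left(-123111 - \left(240309 + 173 \left(-242 - 30\right)\right)\right) \left(-276504\right) = \left(-123111 - 193253\right) \left(-276504\right) = \left(-316364\right) \left(-276504\right) = 87475911456$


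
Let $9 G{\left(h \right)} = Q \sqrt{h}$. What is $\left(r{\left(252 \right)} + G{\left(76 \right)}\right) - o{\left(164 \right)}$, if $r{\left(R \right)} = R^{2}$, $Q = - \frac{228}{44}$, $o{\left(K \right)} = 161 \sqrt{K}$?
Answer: $63504 - 322 \sqrt{41} - \frac{38 \sqrt{19}}{33} \approx 61437.0$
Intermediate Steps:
$Q = - \frac{57}{11}$ ($Q = \left(-228\right) \frac{1}{44} = - \frac{57}{11} \approx -5.1818$)
$G{\left(h \right)} = - \frac{19 \sqrt{h}}{33}$ ($G{\left(h \right)} = \frac{\left(- \frac{57}{11}\right) \sqrt{h}}{9} = - \frac{19 \sqrt{h}}{33}$)
$\left(r{\left(252 \right)} + G{\left(76 \right)}\right) - o{\left(164 \right)} = \left(252^{2} - \frac{19 \sqrt{76}}{33}\right) - 161 \sqrt{164} = \left(63504 - \frac{19 \cdot 2 \sqrt{19}}{33}\right) - 161 \cdot 2 \sqrt{41} = \left(63504 - \frac{38 \sqrt{19}}{33}\right) - 322 \sqrt{41} = 63504 - 322 \sqrt{41} - \frac{38 \sqrt{19}}{33}$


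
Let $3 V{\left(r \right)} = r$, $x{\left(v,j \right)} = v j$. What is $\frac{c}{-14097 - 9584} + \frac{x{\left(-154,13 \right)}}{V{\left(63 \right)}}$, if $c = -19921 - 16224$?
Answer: $- \frac{6664331}{71043} \approx -93.807$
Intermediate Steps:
$x{\left(v,j \right)} = j v$
$V{\left(r \right)} = \frac{r}{3}$
$c = -36145$ ($c = -19921 - 16224 = -36145$)
$\frac{c}{-14097 - 9584} + \frac{x{\left(-154,13 \right)}}{V{\left(63 \right)}} = - \frac{36145}{-14097 - 9584} + \frac{13 \left(-154\right)}{\frac{1}{3} \cdot 63} = - \frac{36145}{-23681} - \frac{2002}{21} = \left(-36145\right) \left(- \frac{1}{23681}\right) - \frac{286}{3} = \frac{36145}{23681} - \frac{286}{3} = - \frac{6664331}{71043}$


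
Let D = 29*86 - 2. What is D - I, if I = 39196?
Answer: -36704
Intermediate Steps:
D = 2492 (D = 2494 - 2 = 2492)
D - I = 2492 - 1*39196 = 2492 - 39196 = -36704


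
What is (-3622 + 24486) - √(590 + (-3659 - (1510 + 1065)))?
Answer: 20864 - 2*I*√1411 ≈ 20864.0 - 75.127*I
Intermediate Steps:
(-3622 + 24486) - √(590 + (-3659 - (1510 + 1065))) = 20864 - √(590 + (-3659 - 1*2575)) = 20864 - √(590 + (-3659 - 2575)) = 20864 - √(590 - 6234) = 20864 - √(-5644) = 20864 - 2*I*√1411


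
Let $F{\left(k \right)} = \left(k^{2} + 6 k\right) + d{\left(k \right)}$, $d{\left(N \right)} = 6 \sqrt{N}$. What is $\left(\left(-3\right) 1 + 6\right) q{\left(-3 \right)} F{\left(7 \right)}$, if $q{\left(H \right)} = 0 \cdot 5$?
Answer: $0$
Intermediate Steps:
$F{\left(k \right)} = k^{2} + 6 k + 6 \sqrt{k}$ ($F{\left(k \right)} = \left(k^{2} + 6 k\right) + 6 \sqrt{k} = k^{2} + 6 k + 6 \sqrt{k}$)
$q{\left(H \right)} = 0$
$\left(\left(-3\right) 1 + 6\right) q{\left(-3 \right)} F{\left(7 \right)} = \left(\left(-3\right) 1 + 6\right) 0 \left(7^{2} + 6 \cdot 7 + 6 \sqrt{7}\right) = \left(-3 + 6\right) 0 \left(49 + 42 + 6 \sqrt{7}\right) = 3 \cdot 0 \left(91 + 6 \sqrt{7}\right) = 0 \left(91 + 6 \sqrt{7}\right) = 0$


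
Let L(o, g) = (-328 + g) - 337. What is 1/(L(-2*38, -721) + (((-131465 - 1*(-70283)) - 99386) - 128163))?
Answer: -1/290117 ≈ -3.4469e-6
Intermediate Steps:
L(o, g) = -665 + g
1/(L(-2*38, -721) + (((-131465 - 1*(-70283)) - 99386) - 128163)) = 1/((-665 - 721) + (((-131465 - 1*(-70283)) - 99386) - 128163)) = 1/(-1386 + (((-131465 + 70283) - 99386) - 128163)) = 1/(-1386 + ((-61182 - 99386) - 128163)) = 1/(-1386 + (-160568 - 128163)) = 1/(-1386 - 288731) = 1/(-290117) = -1/290117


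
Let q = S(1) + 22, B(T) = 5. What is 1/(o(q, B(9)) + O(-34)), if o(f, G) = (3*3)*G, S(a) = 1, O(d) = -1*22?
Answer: 1/23 ≈ 0.043478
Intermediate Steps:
O(d) = -22
q = 23 (q = 1 + 22 = 23)
o(f, G) = 9*G
1/(o(q, B(9)) + O(-34)) = 1/(9*5 - 22) = 1/(45 - 22) = 1/23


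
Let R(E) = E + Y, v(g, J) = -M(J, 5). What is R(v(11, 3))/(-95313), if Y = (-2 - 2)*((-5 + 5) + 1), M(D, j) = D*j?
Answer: 19/95313 ≈ 0.00019934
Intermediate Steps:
Y = -4 (Y = -4*(0 + 1) = -4*1 = -4)
v(g, J) = -5*J (v(g, J) = -J*5 = -5*J)
R(E) = -4 + E (R(E) = E - 4 = -4 + E)
R(v(11, 3))/(-95313) = (-4 - 5*3)/(-95313) = (-4 - 15)*(-1/95313) = -19*(-1/95313) = 19/95313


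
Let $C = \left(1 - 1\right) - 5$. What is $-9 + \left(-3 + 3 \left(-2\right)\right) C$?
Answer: $36$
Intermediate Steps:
$C = -5$ ($C = 0 - 5 = -5$)
$-9 + \left(-3 + 3 \left(-2\right)\right) C = -9 + \left(-3 + 3 \left(-2\right)\right) \left(-5\right) = -9 + \left(-3 - 6\right) \left(-5\right) = -9 - -45 = -9 + 45 = 36$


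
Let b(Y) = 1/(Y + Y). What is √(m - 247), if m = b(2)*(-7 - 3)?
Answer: I*√998/2 ≈ 15.796*I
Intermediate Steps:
b(Y) = 1/(2*Y)
m = -5/2 (m = ((½)/2)*(-7 - 3) = ((½)*(½))*(-10) = (¼)*(-10) = -5/2 ≈ -2.5000)
√(m - 247) = √(-5/2 - 247) = √(-499/2) = I*√998/2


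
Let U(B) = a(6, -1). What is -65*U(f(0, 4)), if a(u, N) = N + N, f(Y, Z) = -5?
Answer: 130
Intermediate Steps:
a(u, N) = 2*N
U(B) = -2 (U(B) = 2*(-1) = -2)
-65*U(f(0, 4)) = -65*(-2) = 130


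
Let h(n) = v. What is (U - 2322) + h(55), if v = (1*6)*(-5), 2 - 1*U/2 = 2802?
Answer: -7952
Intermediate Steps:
U = -5600 (U = 4 - 2*2802 = 4 - 5604 = -5600)
v = -30 (v = 6*(-5) = -30)
h(n) = -30
(U - 2322) + h(55) = (-5600 - 2322) - 30 = -7922 - 30 = -7952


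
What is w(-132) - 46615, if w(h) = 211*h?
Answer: -74467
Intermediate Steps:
w(-132) - 46615 = 211*(-132) - 46615 = -27852 - 46615 = -74467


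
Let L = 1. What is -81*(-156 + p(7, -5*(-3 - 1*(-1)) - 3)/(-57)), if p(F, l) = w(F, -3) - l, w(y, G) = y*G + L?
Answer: 239355/19 ≈ 12598.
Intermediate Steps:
w(y, G) = 1 + G*y (w(y, G) = y*G + 1 = G*y + 1 = 1 + G*y)
p(F, l) = 1 - l - 3*F (p(F, l) = (1 - 3*F) - l = 1 - l - 3*F)
-81*(-156 + p(7, -5*(-3 - 1*(-1)) - 3)/(-57)) = -81*(-156 + (1 - (-5*(-3 - 1*(-1)) - 3) - 3*7)/(-57)) = -81*(-156 + (1 - (-5*(-3 + 1) - 3) - 21)*(-1/57)) = -81*(-156 + (1 - (-5*(-2) - 3) - 21)*(-1/57)) = -81*(-156 + (1 - (10 - 3) - 21)*(-1/57)) = -81*(-156 + (1 - 1*7 - 21)*(-1/57)) = -81*(-156 + (1 - 7 - 21)*(-1/57)) = -81*(-156 - 27*(-1/57)) = -81*(-156 + 9/19) = -81*(-2955/19) = 239355/19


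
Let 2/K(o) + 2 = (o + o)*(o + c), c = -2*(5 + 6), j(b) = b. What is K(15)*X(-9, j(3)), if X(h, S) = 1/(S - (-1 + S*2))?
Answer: 1/212 ≈ 0.0047170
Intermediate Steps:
X(h, S) = 1/(1 - S) (X(h, S) = 1/(S - (-1 + 2*S)) = 1/(S + (1 - 2*S)) = 1/(1 - S))
c = -22 (c = -2*11 = -22)
K(o) = 2/(-2 + 2*o*(-22 + o)) (K(o) = 2/(-2 + (o + o)*(o - 22)) = 2/(-2 + (2*o)*(-22 + o)) = 2/(-2 + 2*o*(-22 + o)))
K(15)*X(-9, j(3)) = (-1/(-1 + 3))/(-1 + 15**2 - 22*15) = (-1/2)/(-1 + 225 - 330) = (-1*1/2)/(-106) = -1/106*(-1/2) = 1/212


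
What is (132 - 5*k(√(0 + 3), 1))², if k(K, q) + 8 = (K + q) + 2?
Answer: 24724 - 1570*√3 ≈ 22005.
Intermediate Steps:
k(K, q) = -6 + K + q (k(K, q) = -8 + ((K + q) + 2) = -8 + (2 + K + q) = -6 + K + q)
(132 - 5*k(√(0 + 3), 1))² = (132 - 5*(-6 + √(0 + 3) + 1))² = (132 - 5*(-6 + √3 + 1))² = (132 - 5*(-5 + √3))² = (132 + (25 - 5*√3))² = (157 - 5*√3)²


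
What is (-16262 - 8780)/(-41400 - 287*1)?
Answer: 25042/41687 ≈ 0.60071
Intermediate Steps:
(-16262 - 8780)/(-41400 - 287*1) = -25042/(-41400 - 287) = -25042/(-41687) = -25042*(-1/41687) = 25042/41687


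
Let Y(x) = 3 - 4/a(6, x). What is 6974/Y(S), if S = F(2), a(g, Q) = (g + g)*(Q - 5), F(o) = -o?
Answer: 73227/32 ≈ 2288.3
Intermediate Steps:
a(g, Q) = 2*g*(-5 + Q) (a(g, Q) = (2*g)*(-5 + Q) = 2*g*(-5 + Q))
S = -2 (S = -1*2 = -2)
Y(x) = 3 - 4/(-60 + 12*x) (Y(x) = 3 - 4/(2*6*(-5 + x)) = 3 - 4/(-60 + 12*x))
6974/Y(S) = 6974/(((-46 + 9*(-2))/(3*(-5 - 2)))) = 6974/(((1/3)*(-46 - 18)/(-7))) = 6974/(((1/3)*(-1/7)*(-64))) = 6974/(64/21) = 6974*(21/64) = 73227/32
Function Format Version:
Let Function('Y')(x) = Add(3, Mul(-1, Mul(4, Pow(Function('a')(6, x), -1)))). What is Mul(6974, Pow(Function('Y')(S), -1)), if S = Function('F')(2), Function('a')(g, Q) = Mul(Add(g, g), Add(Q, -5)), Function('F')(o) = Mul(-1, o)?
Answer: Rational(73227, 32) ≈ 2288.3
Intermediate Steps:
Function('a')(g, Q) = Mul(2, g, Add(-5, Q)) (Function('a')(g, Q) = Mul(Mul(2, g), Add(-5, Q)) = Mul(2, g, Add(-5, Q)))
S = -2 (S = Mul(-1, 2) = -2)
Function('Y')(x) = Add(3, Mul(-4, Pow(Add(-60, Mul(12, x)), -1))) (Function('Y')(x) = Add(3, Mul(-1, Mul(4, Pow(Mul(2, 6, Add(-5, x)), -1)))) = Add(3, Mul(-1, Mul(4, Pow(Add(-60, Mul(12, x)), -1)))) = Add(3, Mul(-4, Pow(Add(-60, Mul(12, x)), -1))))
Mul(6974, Pow(Function('Y')(S), -1)) = Mul(6974, Pow(Mul(Rational(1, 3), Pow(Add(-5, -2), -1), Add(-46, Mul(9, -2))), -1)) = Mul(6974, Pow(Mul(Rational(1, 3), Pow(-7, -1), Add(-46, -18)), -1)) = Mul(6974, Pow(Mul(Rational(1, 3), Rational(-1, 7), -64), -1)) = Mul(6974, Pow(Rational(64, 21), -1)) = Mul(6974, Rational(21, 64)) = Rational(73227, 32)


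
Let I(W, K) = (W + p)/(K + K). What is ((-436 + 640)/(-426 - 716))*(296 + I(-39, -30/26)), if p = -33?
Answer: -166872/2855 ≈ -58.449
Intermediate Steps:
I(W, K) = (-33 + W)/(2*K) (I(W, K) = (W - 33)/(K + K) = (-33 + W)/((2*K)) = (-33 + W)*(1/(2*K)) = (-33 + W)/(2*K))
((-436 + 640)/(-426 - 716))*(296 + I(-39, -30/26)) = ((-436 + 640)/(-426 - 716))*(296 + (-33 - 39)/(2*((-30/26)))) = (204/(-1142))*(296 + (½)*(-72)/(-30*1/26)) = (204*(-1/1142))*(296 + (½)*(-72)/(-15/13)) = -102*(296 + (½)*(-13/15)*(-72))/571 = -102*(296 + 156/5)/571 = -102/571*1636/5 = -166872/2855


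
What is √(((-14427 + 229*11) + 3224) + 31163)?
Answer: √22479 ≈ 149.93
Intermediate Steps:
√(((-14427 + 229*11) + 3224) + 31163) = √(((-14427 + 2519) + 3224) + 31163) = √((-11908 + 3224) + 31163) = √(-8684 + 31163) = √22479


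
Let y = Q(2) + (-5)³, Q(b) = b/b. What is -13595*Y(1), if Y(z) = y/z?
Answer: 1685780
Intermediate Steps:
Q(b) = 1
y = -124 (y = 1 + (-5)³ = 1 - 125 = -124)
Y(z) = -124/z
-13595*Y(1) = -(-1685780)/1 = -(-1685780) = -13595*(-124) = 1685780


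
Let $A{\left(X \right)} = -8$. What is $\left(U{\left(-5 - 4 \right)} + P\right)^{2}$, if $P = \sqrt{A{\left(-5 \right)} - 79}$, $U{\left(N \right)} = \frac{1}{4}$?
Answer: $- \frac{1391}{16} + \frac{i \sqrt{87}}{2} \approx -86.938 + 4.6637 i$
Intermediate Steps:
$U{\left(N \right)} = \frac{1}{4}$
$P = i \sqrt{87}$ ($P = \sqrt{-8 - 79} = \sqrt{-87} = i \sqrt{87} \approx 9.3274 i$)
$\left(U{\left(-5 - 4 \right)} + P\right)^{2} = \left(\frac{1}{4} + i \sqrt{87}\right)^{2}$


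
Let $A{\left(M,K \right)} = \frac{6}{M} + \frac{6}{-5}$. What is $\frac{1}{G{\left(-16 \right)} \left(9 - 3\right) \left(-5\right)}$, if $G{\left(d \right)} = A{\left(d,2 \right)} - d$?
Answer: $- \frac{4}{1731} \approx -0.0023108$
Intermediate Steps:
$A{\left(M,K \right)} = - \frac{6}{5} + \frac{6}{M}$ ($A{\left(M,K \right)} = \frac{6}{M} + 6 \left(- \frac{1}{5}\right) = \frac{6}{M} - \frac{6}{5} = - \frac{6}{5} + \frac{6}{M}$)
$G{\left(d \right)} = - \frac{6}{5} - d + \frac{6}{d}$ ($G{\left(d \right)} = \left(- \frac{6}{5} + \frac{6}{d}\right) - d = - \frac{6}{5} - d + \frac{6}{d}$)
$\frac{1}{G{\left(-16 \right)} \left(9 - 3\right) \left(-5\right)} = \frac{1}{\left(- \frac{6}{5} - -16 + \frac{6}{-16}\right) \left(9 - 3\right) \left(-5\right)} = \frac{1}{\left(- \frac{6}{5} + 16 + 6 \left(- \frac{1}{16}\right)\right) 6 \left(-5\right)} = \frac{1}{\left(- \frac{6}{5} + 16 - \frac{3}{8}\right) \left(-30\right)} = \frac{1}{\frac{577}{40} \left(-30\right)} = \frac{1}{- \frac{1731}{4}} = - \frac{4}{1731}$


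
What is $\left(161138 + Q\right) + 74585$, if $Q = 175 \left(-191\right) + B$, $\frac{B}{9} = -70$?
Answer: $201668$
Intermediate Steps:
$B = -630$ ($B = 9 \left(-70\right) = -630$)
$Q = -34055$ ($Q = 175 \left(-191\right) - 630 = -33425 - 630 = -34055$)
$\left(161138 + Q\right) + 74585 = \left(161138 - 34055\right) + 74585 = 127083 + 74585 = 201668$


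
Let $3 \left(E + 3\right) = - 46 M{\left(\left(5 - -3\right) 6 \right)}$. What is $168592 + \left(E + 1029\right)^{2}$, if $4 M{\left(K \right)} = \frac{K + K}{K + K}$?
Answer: $\frac{43683001}{36} \approx 1.2134 \cdot 10^{6}$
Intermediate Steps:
$M{\left(K \right)} = \frac{1}{4}$ ($M{\left(K \right)} = \frac{\left(K + K\right) \frac{1}{K + K}}{4} = \frac{2 K \frac{1}{2 K}}{4} = \frac{1}{4} \cdot 1 = \frac{1}{4}$)
$E = - \frac{41}{6}$ ($E = -3 + \frac{\left(-46\right) \frac{1}{4}}{3} = -3 + \frac{1}{3} \left(- \frac{23}{2}\right) = -3 - \frac{23}{6} = - \frac{41}{6} \approx -6.8333$)
$168592 + \left(E + 1029\right)^{2} = 168592 + \left(- \frac{41}{6} + 1029\right)^{2} = 168592 + \left(\frac{6133}{6}\right)^{2} = 168592 + \frac{37613689}{36} = \frac{43683001}{36}$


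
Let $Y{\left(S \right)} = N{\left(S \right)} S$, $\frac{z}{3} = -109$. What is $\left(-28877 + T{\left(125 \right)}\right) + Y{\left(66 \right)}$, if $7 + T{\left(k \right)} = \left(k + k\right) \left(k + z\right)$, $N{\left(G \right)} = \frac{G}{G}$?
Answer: $-79318$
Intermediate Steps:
$z = -327$ ($z = 3 \left(-109\right) = -327$)
$N{\left(G \right)} = 1$
$T{\left(k \right)} = -7 + 2 k \left(-327 + k\right)$ ($T{\left(k \right)} = -7 + \left(k + k\right) \left(k - 327\right) = -7 + 2 k \left(-327 + k\right)$)
$Y{\left(S \right)} = S$ ($Y{\left(S \right)} = 1 S = S$)
$\left(-28877 + T{\left(125 \right)}\right) + Y{\left(66 \right)} = \left(-28877 - \left(81757 - 31250\right)\right) + 66 = \left(-28877 - 50507\right) + 66 = -79384 + 66 = -79318$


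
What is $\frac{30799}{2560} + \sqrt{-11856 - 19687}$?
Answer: $\frac{30799}{2560} + i \sqrt{31543} \approx 12.031 + 177.6 i$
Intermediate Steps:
$\frac{30799}{2560} + \sqrt{-11856 - 19687} = 30799 \cdot \frac{1}{2560} + \sqrt{-31543} = \frac{30799}{2560} + i \sqrt{31543}$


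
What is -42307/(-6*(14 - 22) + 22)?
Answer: -42307/70 ≈ -604.39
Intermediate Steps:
-42307/(-6*(14 - 22) + 22) = -42307/(-6*(-8) + 22) = -42307/(48 + 22) = -42307/70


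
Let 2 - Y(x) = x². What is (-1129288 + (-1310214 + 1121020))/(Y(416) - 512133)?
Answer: 1318482/685187 ≈ 1.9243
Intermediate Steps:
Y(x) = 2 - x²
(-1129288 + (-1310214 + 1121020))/(Y(416) - 512133) = (-1129288 + (-1310214 + 1121020))/((2 - 1*416²) - 512133) = (-1129288 - 189194)/((2 - 1*173056) - 512133) = -1318482/((2 - 173056) - 512133) = -1318482/(-173054 - 512133) = -1318482/(-685187) = -1318482*(-1/685187) = 1318482/685187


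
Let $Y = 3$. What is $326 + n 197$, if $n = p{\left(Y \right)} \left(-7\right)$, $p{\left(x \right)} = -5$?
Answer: $7221$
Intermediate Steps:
$n = 35$ ($n = \left(-5\right) \left(-7\right) = 35$)
$326 + n 197 = 326 + 35 \cdot 197 = 326 + 6895 = 7221$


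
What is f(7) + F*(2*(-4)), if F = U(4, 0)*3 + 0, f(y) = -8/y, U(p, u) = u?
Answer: -8/7 ≈ -1.1429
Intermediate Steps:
F = 0 (F = 0*3 + 0 = 0 + 0 = 0)
f(7) + F*(2*(-4)) = -8/7 + 0*(2*(-4)) = -8*1/7 + 0*(-8) = -8/7 + 0 = -8/7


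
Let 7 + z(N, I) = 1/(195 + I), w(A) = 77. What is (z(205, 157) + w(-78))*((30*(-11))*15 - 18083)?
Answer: -567556153/352 ≈ -1.6124e+6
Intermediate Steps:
z(N, I) = -7 + 1/(195 + I)
(z(205, 157) + w(-78))*((30*(-11))*15 - 18083) = ((-1364 - 7*157)/(195 + 157) + 77)*((30*(-11))*15 - 18083) = ((-1364 - 1099)/352 + 77)*(-330*15 - 18083) = ((1/352)*(-2463) + 77)*(-4950 - 18083) = (-2463/352 + 77)*(-23033) = (24641/352)*(-23033) = -567556153/352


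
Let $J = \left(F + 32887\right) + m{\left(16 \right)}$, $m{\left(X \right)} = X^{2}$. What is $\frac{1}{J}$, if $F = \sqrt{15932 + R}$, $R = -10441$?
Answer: $\frac{33143}{1098452958} - \frac{17 \sqrt{19}}{1098452958} \approx 3.0105 \cdot 10^{-5}$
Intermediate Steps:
$F = 17 \sqrt{19}$ ($F = \sqrt{15932 - 10441} = \sqrt{5491} = 17 \sqrt{19} \approx 74.101$)
$J = 33143 + 17 \sqrt{19}$ ($J = \left(17 \sqrt{19} + 32887\right) + 16^{2} = \left(32887 + 17 \sqrt{19}\right) + 256 = 33143 + 17 \sqrt{19} \approx 33217.0$)
$\frac{1}{J} = \frac{1}{33143 + 17 \sqrt{19}}$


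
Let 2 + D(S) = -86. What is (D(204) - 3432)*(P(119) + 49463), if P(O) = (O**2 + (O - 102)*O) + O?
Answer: -231496320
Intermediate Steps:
P(O) = O + O**2 + O*(-102 + O) (P(O) = (O**2 + (-102 + O)*O) + O = (O**2 + O*(-102 + O)) + O = O + O**2 + O*(-102 + O))
D(S) = -88 (D(S) = -2 - 86 = -88)
(D(204) - 3432)*(P(119) + 49463) = (-88 - 3432)*(119*(-101 + 2*119) + 49463) = -3520*(119*(-101 + 238) + 49463) = -3520*(119*137 + 49463) = -3520*(16303 + 49463) = -3520*65766 = -231496320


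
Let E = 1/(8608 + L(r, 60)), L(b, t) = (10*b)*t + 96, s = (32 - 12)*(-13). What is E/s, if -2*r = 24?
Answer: -1/391040 ≈ -2.5573e-6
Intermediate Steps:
r = -12 (r = -½*24 = -12)
s = -260 (s = 20*(-13) = -260)
L(b, t) = 96 + 10*b*t (L(b, t) = 10*b*t + 96 = 96 + 10*b*t)
E = 1/1504 (E = 1/(8608 + (96 + 10*(-12)*60)) = 1/(8608 + (96 - 7200)) = 1/(8608 - 7104) = 1/1504 ≈ 0.00066489)
E/s = (1/1504)/(-260) = (1/1504)*(-1/260) = -1/391040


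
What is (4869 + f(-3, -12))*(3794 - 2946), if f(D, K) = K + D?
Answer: 4116192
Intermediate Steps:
f(D, K) = D + K
(4869 + f(-3, -12))*(3794 - 2946) = (4869 + (-3 - 12))*(3794 - 2946) = (4869 - 15)*848 = 4854*848 = 4116192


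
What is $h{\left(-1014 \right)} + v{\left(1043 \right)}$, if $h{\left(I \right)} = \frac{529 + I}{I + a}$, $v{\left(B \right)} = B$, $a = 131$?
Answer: $\frac{921454}{883} \approx 1043.5$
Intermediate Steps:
$h{\left(I \right)} = \frac{529 + I}{131 + I}$ ($h{\left(I \right)} = \frac{529 + I}{I + 131} = \frac{529 + I}{131 + I}$)
$h{\left(-1014 \right)} + v{\left(1043 \right)} = \frac{529 - 1014}{131 - 1014} + 1043 = \frac{1}{-883} \left(-485\right) + 1043 = \left(- \frac{1}{883}\right) \left(-485\right) + 1043 = \frac{485}{883} + 1043 = \frac{921454}{883}$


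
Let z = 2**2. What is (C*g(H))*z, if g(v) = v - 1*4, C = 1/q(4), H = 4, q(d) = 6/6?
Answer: 0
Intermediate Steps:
q(d) = 1 (q(d) = 6*(1/6) = 1)
C = 1 (C = 1/1 = 1)
g(v) = -4 + v (g(v) = v - 4 = -4 + v)
z = 4
(C*g(H))*z = (1*(-4 + 4))*4 = (1*0)*4 = 0*4 = 0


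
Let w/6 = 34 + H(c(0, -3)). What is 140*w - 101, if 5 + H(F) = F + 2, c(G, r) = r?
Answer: 23419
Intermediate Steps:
H(F) = -3 + F (H(F) = -5 + (F + 2) = -5 + (2 + F) = -3 + F)
w = 168 (w = 6*(34 + (-3 - 3)) = 6*(34 - 6) = 6*28 = 168)
140*w - 101 = 140*168 - 101 = 23520 - 101 = 23419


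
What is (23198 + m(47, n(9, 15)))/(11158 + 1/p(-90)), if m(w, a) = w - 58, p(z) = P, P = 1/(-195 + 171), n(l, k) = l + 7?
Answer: 23187/11134 ≈ 2.0825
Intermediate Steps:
n(l, k) = 7 + l
P = -1/24 (P = 1/(-24) = -1/24 ≈ -0.041667)
p(z) = -1/24
m(w, a) = -58 + w
(23198 + m(47, n(9, 15)))/(11158 + 1/p(-90)) = (23198 + (-58 + 47))/(11158 + 1/(-1/24)) = (23198 - 11)/(11158 - 24) = 23187/11134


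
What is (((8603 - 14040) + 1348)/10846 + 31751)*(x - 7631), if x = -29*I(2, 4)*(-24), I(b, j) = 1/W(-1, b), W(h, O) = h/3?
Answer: -115410530027/374 ≈ -3.0858e+8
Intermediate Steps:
W(h, O) = h/3 (W(h, O) = h*(1/3) = h/3)
I(b, j) = -3 (I(b, j) = 1/((1/3)*(-1)) = 1/(-1/3) = -3)
x = -2088 (x = -29*(-3)*(-24) = 87*(-24) = -2088)
(((8603 - 14040) + 1348)/10846 + 31751)*(x - 7631) = (((8603 - 14040) + 1348)/10846 + 31751)*(-2088 - 7631) = ((-5437 + 1348)*(1/10846) + 31751)*(-9719) = (-4089*1/10846 + 31751)*(-9719) = (-141/374 + 31751)*(-9719) = (11874733/374)*(-9719) = -115410530027/374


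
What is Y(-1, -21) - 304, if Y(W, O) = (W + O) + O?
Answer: -347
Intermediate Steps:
Y(W, O) = W + 2*O (Y(W, O) = (O + W) + O = W + 2*O)
Y(-1, -21) - 304 = (-1 + 2*(-21)) - 304 = (-1 - 42) - 304 = -43 - 304 = -347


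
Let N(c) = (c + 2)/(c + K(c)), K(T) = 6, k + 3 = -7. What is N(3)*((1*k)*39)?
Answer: -650/3 ≈ -216.67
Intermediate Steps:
k = -10 (k = -3 - 7 = -10)
N(c) = (2 + c)/(6 + c) (N(c) = (c + 2)/(c + 6) = (2 + c)/(6 + c))
N(3)*((1*k)*39) = ((2 + 3)/(6 + 3))*((1*(-10))*39) = (5/9)*(-10*39) = ((⅑)*5)*(-390) = (5/9)*(-390) = -650/3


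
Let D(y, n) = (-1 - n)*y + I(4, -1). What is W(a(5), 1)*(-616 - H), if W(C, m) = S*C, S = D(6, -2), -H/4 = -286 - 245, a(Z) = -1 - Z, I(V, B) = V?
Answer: 164400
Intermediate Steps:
H = 2124 (H = -4*(-286 - 245) = -4*(-531) = 2124)
D(y, n) = 4 + y*(-1 - n) (D(y, n) = (-1 - n)*y + 4 = y*(-1 - n) + 4 = 4 + y*(-1 - n))
S = 10 (S = 4 - 1*6 - 1*(-2)*6 = 4 - 6 + 12 = 10)
W(C, m) = 10*C
W(a(5), 1)*(-616 - H) = (10*(-1 - 1*5))*(-616 - 1*2124) = (10*(-1 - 5))*(-616 - 2124) = (10*(-6))*(-2740) = -60*(-2740) = 164400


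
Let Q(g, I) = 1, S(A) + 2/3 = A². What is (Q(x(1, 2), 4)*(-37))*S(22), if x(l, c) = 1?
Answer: -53650/3 ≈ -17883.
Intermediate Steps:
S(A) = -⅔ + A²
(Q(x(1, 2), 4)*(-37))*S(22) = (1*(-37))*(-⅔ + 22²) = -37*(-⅔ + 484) = -37*1450/3 = -53650/3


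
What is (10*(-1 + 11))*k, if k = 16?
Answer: 1600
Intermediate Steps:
(10*(-1 + 11))*k = (10*(-1 + 11))*16 = (10*10)*16 = 100*16 = 1600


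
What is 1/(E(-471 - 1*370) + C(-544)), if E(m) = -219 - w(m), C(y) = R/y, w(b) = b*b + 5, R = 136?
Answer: -4/2830021 ≈ -1.4134e-6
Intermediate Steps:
w(b) = 5 + b² (w(b) = b² + 5 = 5 + b²)
C(y) = 136/y
E(m) = -224 - m² (E(m) = -219 - (5 + m²) = -219 + (-5 - m²) = -224 - m²)
1/(E(-471 - 1*370) + C(-544)) = 1/((-224 - (-471 - 1*370)²) + 136/(-544)) = 1/((-224 - (-471 - 370)²) + 136*(-1/544)) = 1/((-224 - 1*(-841)²) - ¼) = 1/((-224 - 1*707281) - ¼) = 1/((-224 - 707281) - ¼) = 1/(-707505 - ¼) = 1/(-2830021/4) = -4/2830021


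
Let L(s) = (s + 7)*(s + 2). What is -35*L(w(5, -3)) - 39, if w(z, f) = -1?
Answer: -249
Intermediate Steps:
L(s) = (2 + s)*(7 + s) (L(s) = (7 + s)*(2 + s) = (2 + s)*(7 + s))
-35*L(w(5, -3)) - 39 = -35*(14 + (-1)² + 9*(-1)) - 39 = -35*(14 + 1 - 9) - 39 = -35*6 - 39 = -210 - 39 = -249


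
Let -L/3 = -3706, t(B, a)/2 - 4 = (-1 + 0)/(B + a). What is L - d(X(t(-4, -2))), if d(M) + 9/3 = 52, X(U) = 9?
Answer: 11069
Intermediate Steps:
t(B, a) = 8 - 2/(B + a) (t(B, a) = 8 + 2*((-1 + 0)/(B + a)) = 8 + 2*(-1/(B + a)) = 8 - 2/(B + a))
d(M) = 49 (d(M) = -3 + 52 = 49)
L = 11118 (L = -3*(-3706) = 11118)
L - d(X(t(-4, -2))) = 11118 - 1*49 = 11118 - 49 = 11069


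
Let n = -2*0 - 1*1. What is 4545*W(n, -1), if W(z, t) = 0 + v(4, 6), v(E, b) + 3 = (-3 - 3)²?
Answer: 149985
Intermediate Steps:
v(E, b) = 33 (v(E, b) = -3 + (-3 - 3)² = -3 + (-6)² = -3 + 36 = 33)
n = -1 (n = 0 - 1 = -1)
W(z, t) = 33 (W(z, t) = 0 + 33 = 33)
4545*W(n, -1) = 4545*33 = 149985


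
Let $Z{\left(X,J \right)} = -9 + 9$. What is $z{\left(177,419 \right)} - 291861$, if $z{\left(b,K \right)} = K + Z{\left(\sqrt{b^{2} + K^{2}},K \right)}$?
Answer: $-291442$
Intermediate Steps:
$Z{\left(X,J \right)} = 0$
$z{\left(b,K \right)} = K$ ($z{\left(b,K \right)} = K + 0 = K$)
$z{\left(177,419 \right)} - 291861 = 419 - 291861 = -291442$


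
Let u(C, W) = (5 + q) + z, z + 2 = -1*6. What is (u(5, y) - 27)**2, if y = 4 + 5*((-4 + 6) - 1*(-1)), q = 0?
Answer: 900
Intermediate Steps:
z = -8 (z = -2 - 1*6 = -2 - 6 = -8)
y = 19 (y = 4 + 5*(2 + 1) = 4 + 5*3 = 4 + 15 = 19)
u(C, W) = -3 (u(C, W) = (5 + 0) - 8 = 5 - 8 = -3)
(u(5, y) - 27)**2 = (-3 - 27)**2 = (-30)**2 = 900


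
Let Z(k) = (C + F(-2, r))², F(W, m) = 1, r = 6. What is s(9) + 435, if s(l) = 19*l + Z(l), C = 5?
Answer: 642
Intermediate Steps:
Z(k) = 36 (Z(k) = (5 + 1)² = 6² = 36)
s(l) = 36 + 19*l (s(l) = 19*l + 36 = 36 + 19*l)
s(9) + 435 = (36 + 19*9) + 435 = (36 + 171) + 435 = 207 + 435 = 642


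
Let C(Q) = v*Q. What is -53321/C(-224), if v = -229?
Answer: -53321/51296 ≈ -1.0395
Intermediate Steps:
C(Q) = -229*Q
-53321/C(-224) = -53321/((-229*(-224))) = -53321/51296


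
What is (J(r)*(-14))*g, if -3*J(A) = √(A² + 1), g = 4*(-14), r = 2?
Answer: -784*√5/3 ≈ -584.36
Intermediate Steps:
g = -56
J(A) = -√(1 + A²)/3 (J(A) = -√(A² + 1)/3 = -√(1 + A²)/3)
(J(r)*(-14))*g = (-√(1 + 2²)/3*(-14))*(-56) = (-√(1 + 4)/3*(-14))*(-56) = (-√5/3*(-14))*(-56) = (14*√5/3)*(-56) = -784*√5/3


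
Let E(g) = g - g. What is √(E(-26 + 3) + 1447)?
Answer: √1447 ≈ 38.039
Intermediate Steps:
E(g) = 0
√(E(-26 + 3) + 1447) = √(0 + 1447) = √1447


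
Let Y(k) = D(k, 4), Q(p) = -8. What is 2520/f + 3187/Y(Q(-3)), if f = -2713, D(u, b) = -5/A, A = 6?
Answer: -51890586/13565 ≈ -3825.3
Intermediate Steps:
D(u, b) = -⅚ (D(u, b) = -5/6 = -5*⅙ = -⅚)
Y(k) = -⅚
2520/f + 3187/Y(Q(-3)) = 2520/(-2713) + 3187/(-⅚) = 2520*(-1/2713) + 3187*(-6/5) = -2520/2713 - 19122/5 = -51890586/13565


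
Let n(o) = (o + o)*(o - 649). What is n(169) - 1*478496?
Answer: -640736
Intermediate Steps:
n(o) = 2*o*(-649 + o) (n(o) = (2*o)*(-649 + o) = 2*o*(-649 + o))
n(169) - 1*478496 = 2*169*(-649 + 169) - 1*478496 = 2*169*(-480) - 478496 = -162240 - 478496 = -640736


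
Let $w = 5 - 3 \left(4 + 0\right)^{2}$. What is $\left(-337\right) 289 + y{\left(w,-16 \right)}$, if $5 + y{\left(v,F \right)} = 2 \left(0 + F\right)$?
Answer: $-97430$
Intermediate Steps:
$w = -43$ ($w = 5 - 3 \cdot 4^{2} = 5 - 48 = -43$)
$y{\left(v,F \right)} = -5 + 2 F$ ($y{\left(v,F \right)} = -5 + 2 \left(0 + F\right) = -5 + 2 F$)
$\left(-337\right) 289 + y{\left(w,-16 \right)} = \left(-337\right) 289 + \left(-5 + 2 \left(-16\right)\right) = -97393 - 37 = -97430$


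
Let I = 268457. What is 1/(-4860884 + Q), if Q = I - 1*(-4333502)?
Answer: -1/258925 ≈ -3.8621e-6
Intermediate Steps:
Q = 4601959 (Q = 268457 - 1*(-4333502) = 268457 + 4333502 = 4601959)
1/(-4860884 + Q) = 1/(-4860884 + 4601959) = 1/(-258925) = -1/258925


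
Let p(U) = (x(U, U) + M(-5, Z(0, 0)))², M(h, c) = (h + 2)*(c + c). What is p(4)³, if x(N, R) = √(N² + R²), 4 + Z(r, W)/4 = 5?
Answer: 359235584 - 227082240*√2 ≈ 3.8093e+7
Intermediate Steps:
Z(r, W) = 4 (Z(r, W) = -16 + 4*5 = -16 + 20 = 4)
M(h, c) = 2*c*(2 + h) (M(h, c) = (2 + h)*(2*c) = 2*c*(2 + h))
p(U) = (-24 + √2*√(U²))² (p(U) = (√(U² + U²) + 2*4*(2 - 5))² = (√(2*U²) + 2*4*(-3))² = (√2*√(U²) - 24)² = (-24 + √2*√(U²))²)
p(4)³ = ((-24 + √2*√(4²))²)³ = ((-24 + √2*√16)²)³ = ((-24 + √2*4)²)³ = ((-24 + 4*√2)²)³ = (-24 + 4*√2)⁶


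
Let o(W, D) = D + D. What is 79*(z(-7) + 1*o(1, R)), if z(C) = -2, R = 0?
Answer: -158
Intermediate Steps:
o(W, D) = 2*D
79*(z(-7) + 1*o(1, R)) = 79*(-2 + 1*(2*0)) = 79*(-2 + 1*0) = 79*(-2 + 0) = 79*(-2) = -158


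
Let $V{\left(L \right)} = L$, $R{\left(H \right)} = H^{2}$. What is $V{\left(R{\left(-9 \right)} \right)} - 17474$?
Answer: $-17393$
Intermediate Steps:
$V{\left(R{\left(-9 \right)} \right)} - 17474 = \left(-9\right)^{2} - 17474 = 81 - 17474 = -17393$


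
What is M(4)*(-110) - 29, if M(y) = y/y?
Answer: -139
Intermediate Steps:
M(y) = 1
M(4)*(-110) - 29 = 1*(-110) - 29 = -110 - 29 = -139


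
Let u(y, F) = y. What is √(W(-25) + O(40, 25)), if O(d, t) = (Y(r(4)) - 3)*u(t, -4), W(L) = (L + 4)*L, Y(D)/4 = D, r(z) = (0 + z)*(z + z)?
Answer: 5*√146 ≈ 60.415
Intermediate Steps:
r(z) = 2*z² (r(z) = z*(2*z) = 2*z²)
Y(D) = 4*D
W(L) = L*(4 + L) (W(L) = (4 + L)*L = L*(4 + L))
O(d, t) = 125*t (O(d, t) = (4*(2*4²) - 3)*t = (4*(2*16) - 3)*t = (4*32 - 3)*t = (128 - 3)*t = 125*t)
√(W(-25) + O(40, 25)) = √(-25*(4 - 25) + 125*25) = √(-25*(-21) + 3125) = √(525 + 3125) = √3650 = 5*√146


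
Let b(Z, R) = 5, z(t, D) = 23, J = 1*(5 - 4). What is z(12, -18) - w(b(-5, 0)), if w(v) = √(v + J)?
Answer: 23 - √6 ≈ 20.551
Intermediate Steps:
J = 1 (J = 1*1 = 1)
w(v) = √(1 + v) (w(v) = √(v + 1) = √(1 + v))
z(12, -18) - w(b(-5, 0)) = 23 - √(1 + 5) = 23 - √6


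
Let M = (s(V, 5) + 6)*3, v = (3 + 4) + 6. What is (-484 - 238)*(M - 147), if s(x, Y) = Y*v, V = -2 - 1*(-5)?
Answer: -47652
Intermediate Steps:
V = 3 (V = -2 + 5 = 3)
v = 13 (v = 7 + 6 = 13)
s(x, Y) = 13*Y (s(x, Y) = Y*13 = 13*Y)
M = 213 (M = (13*5 + 6)*3 = (65 + 6)*3 = 71*3 = 213)
(-484 - 238)*(M - 147) = (-484 - 238)*(213 - 147) = -722*66 = -47652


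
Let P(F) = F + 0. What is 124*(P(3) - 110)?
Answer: -13268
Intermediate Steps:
P(F) = F
124*(P(3) - 110) = 124*(3 - 110) = 124*(-107) = -13268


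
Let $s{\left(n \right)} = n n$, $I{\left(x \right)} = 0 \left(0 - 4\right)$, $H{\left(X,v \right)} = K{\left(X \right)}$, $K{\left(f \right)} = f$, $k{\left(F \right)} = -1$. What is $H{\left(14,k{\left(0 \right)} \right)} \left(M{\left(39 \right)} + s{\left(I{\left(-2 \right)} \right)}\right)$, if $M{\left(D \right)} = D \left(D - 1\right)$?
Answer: $20748$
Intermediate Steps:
$H{\left(X,v \right)} = X$
$I{\left(x \right)} = 0$ ($I{\left(x \right)} = 0 \left(-4\right) = 0$)
$s{\left(n \right)} = n^{2}$
$M{\left(D \right)} = D \left(-1 + D\right)$
$H{\left(14,k{\left(0 \right)} \right)} \left(M{\left(39 \right)} + s{\left(I{\left(-2 \right)} \right)}\right) = 14 \left(39 \left(-1 + 39\right) + 0^{2}\right) = 14 \left(39 \cdot 38 + 0\right) = 14 \left(1482 + 0\right) = 14 \cdot 1482 = 20748$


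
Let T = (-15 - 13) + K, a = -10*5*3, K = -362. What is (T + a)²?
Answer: 291600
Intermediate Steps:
a = -150 (a = -50*3 = -150)
T = -390 (T = (-15 - 13) - 362 = -28 - 362 = -390)
(T + a)² = (-390 - 150)² = (-540)² = 291600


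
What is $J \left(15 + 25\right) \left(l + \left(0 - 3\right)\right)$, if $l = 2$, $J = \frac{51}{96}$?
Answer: $- \frac{85}{4} \approx -21.25$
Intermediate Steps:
$J = \frac{17}{32}$ ($J = 51 \cdot \frac{1}{96} = \frac{17}{32} \approx 0.53125$)
$J \left(15 + 25\right) \left(l + \left(0 - 3\right)\right) = \frac{17 \left(15 + 25\right) \left(2 + \left(0 - 3\right)\right)}{32} = \frac{17 \cdot 40 \left(2 - 3\right)}{32} = \frac{17 \cdot 40 \left(-1\right)}{32} = \frac{17}{32} \left(-40\right) = - \frac{85}{4}$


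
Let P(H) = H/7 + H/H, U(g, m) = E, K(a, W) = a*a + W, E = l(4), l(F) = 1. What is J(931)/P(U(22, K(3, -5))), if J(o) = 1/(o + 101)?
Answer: 7/8256 ≈ 0.00084787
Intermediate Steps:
E = 1
K(a, W) = W + a² (K(a, W) = a² + W = W + a²)
U(g, m) = 1
J(o) = 1/(101 + o)
P(H) = 1 + H/7 (P(H) = H*(⅐) + 1 = H/7 + 1 = 1 + H/7)
J(931)/P(U(22, K(3, -5))) = 1/((101 + 931)*(1 + (⅐)*1)) = 1/(1032*(1 + ⅐)) = 1/(1032*(8/7)) = (1/1032)*(7/8) = 7/8256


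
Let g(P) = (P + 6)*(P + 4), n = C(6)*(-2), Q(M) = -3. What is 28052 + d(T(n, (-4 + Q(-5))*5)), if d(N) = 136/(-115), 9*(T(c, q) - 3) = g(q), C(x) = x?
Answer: 3225844/115 ≈ 28051.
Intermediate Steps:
n = -12 (n = 6*(-2) = -12)
g(P) = (4 + P)*(6 + P) (g(P) = (6 + P)*(4 + P) = (4 + P)*(6 + P))
T(c, q) = 17/3 + q²/9 + 10*q/9 (T(c, q) = 3 + (24 + q² + 10*q)/9 = 3 + (8/3 + q²/9 + 10*q/9) = 17/3 + q²/9 + 10*q/9)
d(N) = -136/115 (d(N) = 136*(-1/115) = -136/115)
28052 + d(T(n, (-4 + Q(-5))*5)) = 28052 - 136/115 = 3225844/115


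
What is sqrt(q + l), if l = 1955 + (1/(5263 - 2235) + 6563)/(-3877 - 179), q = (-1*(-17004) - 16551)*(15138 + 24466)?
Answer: sqrt(111209778321362858)/78728 ≈ 4235.9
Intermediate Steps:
q = 17940612 (q = (17004 - 16551)*39604 = 453*39604 = 17940612)
l = 7996864225/4093856 (l = 1955 + (1/3028 + 6563)/(-4056) = 1955 + (1/3028 + 6563)*(-1/4056) = 1955 + (19872765/3028)*(-1/4056) = 1955 - 6624255/4093856 = 7996864225/4093856 ≈ 1953.4)
sqrt(q + l) = sqrt(17940612 + 7996864225/4093856) = sqrt(73454278944097/4093856) = sqrt(111209778321362858)/78728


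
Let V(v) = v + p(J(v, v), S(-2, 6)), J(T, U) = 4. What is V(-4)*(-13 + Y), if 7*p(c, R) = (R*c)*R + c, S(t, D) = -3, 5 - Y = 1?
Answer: -108/7 ≈ -15.429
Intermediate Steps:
Y = 4 (Y = 5 - 1*1 = 5 - 1 = 4)
p(c, R) = c/7 + c*R²/7 (p(c, R) = ((R*c)*R + c)/7 = (c*R² + c)/7 = (c + c*R²)/7 = c/7 + c*R²/7)
V(v) = 40/7 + v (V(v) = v + (⅐)*4*(1 + (-3)²) = v + (⅐)*4*(1 + 9) = v + (⅐)*4*10 = v + 40/7 = 40/7 + v)
V(-4)*(-13 + Y) = (40/7 - 4)*(-13 + 4) = (12/7)*(-9) = -108/7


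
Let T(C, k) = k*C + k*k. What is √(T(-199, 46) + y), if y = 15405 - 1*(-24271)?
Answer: √32638 ≈ 180.66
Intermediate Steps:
T(C, k) = k² + C*k (T(C, k) = C*k + k² = k² + C*k)
y = 39676 (y = 15405 + 24271 = 39676)
√(T(-199, 46) + y) = √(46*(-199 + 46) + 39676) = √(46*(-153) + 39676) = √(-7038 + 39676) = √32638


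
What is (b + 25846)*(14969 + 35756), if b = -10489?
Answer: 778983825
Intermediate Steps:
(b + 25846)*(14969 + 35756) = (-10489 + 25846)*(14969 + 35756) = 15357*50725 = 778983825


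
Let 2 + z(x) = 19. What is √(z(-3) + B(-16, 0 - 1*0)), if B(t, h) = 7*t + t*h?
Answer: I*√95 ≈ 9.7468*I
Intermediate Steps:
z(x) = 17 (z(x) = -2 + 19 = 17)
B(t, h) = 7*t + h*t
√(z(-3) + B(-16, 0 - 1*0)) = √(17 - 16*(7 + (0 - 1*0))) = √(17 - 16*(7 + (0 + 0))) = √(17 - 16*(7 + 0)) = √(17 - 16*7) = √(17 - 112) = √(-95) = I*√95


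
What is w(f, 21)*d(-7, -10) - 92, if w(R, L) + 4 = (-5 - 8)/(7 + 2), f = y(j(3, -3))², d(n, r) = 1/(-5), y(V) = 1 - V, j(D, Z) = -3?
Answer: -4091/45 ≈ -90.911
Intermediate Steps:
d(n, r) = -⅕
f = 16 (f = (1 - 1*(-3))² = (1 + 3)² = 4² = 16)
w(R, L) = -49/9 (w(R, L) = -4 + (-5 - 8)/(7 + 2) = -4 - 13/9 = -49/9)
w(f, 21)*d(-7, -10) - 92 = -49/9*(-⅕) - 92 = 49/45 - 92 = -4091/45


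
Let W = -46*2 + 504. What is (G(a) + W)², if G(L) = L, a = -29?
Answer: 146689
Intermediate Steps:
W = 412 (W = -92 + 504 = 412)
(G(a) + W)² = (-29 + 412)² = 383² = 146689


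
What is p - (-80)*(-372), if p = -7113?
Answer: -36873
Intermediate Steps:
p - (-80)*(-372) = -7113 - (-80)*(-372) = -7113 - 1*29760 = -7113 - 29760 = -36873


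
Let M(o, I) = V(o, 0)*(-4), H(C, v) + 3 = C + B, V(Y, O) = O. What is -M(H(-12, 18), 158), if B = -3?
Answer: 0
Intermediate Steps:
H(C, v) = -6 + C (H(C, v) = -3 + (C - 3) = -3 + (-3 + C) = -6 + C)
M(o, I) = 0 (M(o, I) = 0*(-4) = 0)
-M(H(-12, 18), 158) = -1*0 = 0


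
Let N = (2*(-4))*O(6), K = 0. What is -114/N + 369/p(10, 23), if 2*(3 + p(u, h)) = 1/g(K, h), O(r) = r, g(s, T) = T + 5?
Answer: -162139/1336 ≈ -121.36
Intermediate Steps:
g(s, T) = 5 + T
N = -48 (N = (2*(-4))*6 = -8*6 = -48)
p(u, h) = -3 + 1/(2*(5 + h))
-114/N + 369/p(10, 23) = -114/(-48) + 369/(((-29 - 6*23)/(2*(5 + 23)))) = -114*(-1/48) + 369/(((½)*(-29 - 138)/28)) = 19/8 + 369/(((½)*(1/28)*(-167))) = 19/8 + 369/(-167/56) = 19/8 + 369*(-56/167) = 19/8 - 20664/167 = -162139/1336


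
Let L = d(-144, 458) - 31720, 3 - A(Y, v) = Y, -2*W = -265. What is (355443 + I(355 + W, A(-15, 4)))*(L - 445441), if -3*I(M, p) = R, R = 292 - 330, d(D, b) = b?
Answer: -169446782667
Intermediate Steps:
W = 265/2 (W = -1/2*(-265) = 265/2 ≈ 132.50)
A(Y, v) = 3 - Y
R = -38
I(M, p) = 38/3 (I(M, p) = -1/3*(-38) = 38/3)
L = -31262 (L = 458 - 31720 = -31262)
(355443 + I(355 + W, A(-15, 4)))*(L - 445441) = (355443 + 38/3)*(-31262 - 445441) = (1066367/3)*(-476703) = -169446782667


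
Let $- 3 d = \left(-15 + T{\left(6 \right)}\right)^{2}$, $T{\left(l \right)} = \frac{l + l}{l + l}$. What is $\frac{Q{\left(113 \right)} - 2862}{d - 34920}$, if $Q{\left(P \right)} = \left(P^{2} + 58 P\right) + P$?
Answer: $- \frac{24861}{52478} \approx -0.47374$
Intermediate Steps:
$Q{\left(P \right)} = P^{2} + 59 P$
$T{\left(l \right)} = 1$ ($T{\left(l \right)} = \frac{2 l}{2 l} = 2 l \frac{1}{2 l} = 1$)
$d = - \frac{196}{3}$ ($d = - \frac{\left(-15 + 1\right)^{2}}{3} = - \frac{\left(-14\right)^{2}}{3} = \left(- \frac{1}{3}\right) 196 = - \frac{196}{3} \approx -65.333$)
$\frac{Q{\left(113 \right)} - 2862}{d - 34920} = \frac{113 \left(59 + 113\right) - 2862}{- \frac{196}{3} - 34920} = \frac{113 \cdot 172 - 2862}{- \frac{104956}{3}} = \left(19436 - 2862\right) \left(- \frac{3}{104956}\right) = 16574 \left(- \frac{3}{104956}\right) = - \frac{24861}{52478}$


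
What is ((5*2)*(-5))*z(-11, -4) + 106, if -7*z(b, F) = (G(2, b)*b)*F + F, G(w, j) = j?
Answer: -23658/7 ≈ -3379.7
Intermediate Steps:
z(b, F) = -F/7 - F*b²/7 (z(b, F) = -((b*b)*F + F)/7 = -(b²*F + F)/7 = -(F*b² + F)/7 = -(F + F*b²)/7 = -F/7 - F*b²/7)
((5*2)*(-5))*z(-11, -4) + 106 = ((5*2)*(-5))*(-⅐*(-4)*(1 + (-11)²)) + 106 = (10*(-5))*(-⅐*(-4)*(1 + 121)) + 106 = -(-50)*(-4)*122/7 + 106 = -50*488/7 + 106 = -24400/7 + 106 = -23658/7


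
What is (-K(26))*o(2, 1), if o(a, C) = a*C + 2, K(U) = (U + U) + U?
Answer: -312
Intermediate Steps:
K(U) = 3*U (K(U) = 2*U + U = 3*U)
o(a, C) = 2 + C*a (o(a, C) = C*a + 2 = 2 + C*a)
(-K(26))*o(2, 1) = (-3*26)*(2 + 1*2) = (-1*78)*(2 + 2) = -78*4 = -312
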